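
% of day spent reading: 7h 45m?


32.3%

Time: 465 minutes
Day: 1440 minutes
Percentage = (465/1440) × 100 ≈ 32.3%


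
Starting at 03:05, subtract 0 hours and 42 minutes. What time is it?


Start: 185 minutes from midnight
Subtract: 42 minutes
Remaining: 185 - 42 = 143
Hours: 2, Minutes: 23

02:23


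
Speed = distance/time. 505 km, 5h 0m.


Distance: 505 km
Time: 5 hours
Speed = 505 / 5 = 101.0 km/h

101.0 km/h


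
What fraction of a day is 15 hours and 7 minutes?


Total minutes: 15×60 + 7 = 907
Day = 24×60 = 1440 minutes
Fraction = 907/1440 ≈ 0.6299
As a percentage: 907/1440 × 100 ≈ 62.99%

0.6299 (62.99%)


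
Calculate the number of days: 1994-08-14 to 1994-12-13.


From August 14, 1994 to December 13, 1994
Rest of August 1994: 31 - 14 = 17
Full months: September 30, October 31, November 30
Days into December 1994: 13
Total = 17 + 30 + 31 + 30 + 13 = 121 days

121 days


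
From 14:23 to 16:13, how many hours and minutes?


1h 50m

End time in minutes: 16×60 + 13 = 973
Start time in minutes: 14×60 + 23 = 863
Difference = 973 - 863 = 110 minutes
= 1 hours 50 minutes


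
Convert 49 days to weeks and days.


Weeks: 49 ÷ 7 = 7 remainder 0

7 weeks 0 days


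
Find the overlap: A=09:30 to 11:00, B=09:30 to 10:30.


Meeting A: 570-660 (in minutes from midnight)
Meeting B: 570-630
Overlap start = max(570, 570) = 570
Overlap end = min(660, 630) = 630
Overlap = max(0, 630 - 570) = 60 min

60 minutes


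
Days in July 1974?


Month: July (month 7)
July has 31 days

31 days


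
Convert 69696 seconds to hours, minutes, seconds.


Hours: 69696 ÷ 3600 = 19 remainder 1296
Minutes: 1296 ÷ 60 = 21 remainder 36
Seconds: 36

19h 21m 36s


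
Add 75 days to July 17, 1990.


Start: July 17, 1990
Add 75 days
July 17 → August 1: 31 - 17 + 1 = 15 days (75 - 15 = 60 left)
August 1 → September 1: 31 - 1 + 1 = 31 days (60 - 31 = 29 left)
September 1 + 29 = September 30, 1990

September 30, 1990


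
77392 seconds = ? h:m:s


Hours: 77392 ÷ 3600 = 21 remainder 1792
Minutes: 1792 ÷ 60 = 29 remainder 52
Seconds: 52

21h 29m 52s


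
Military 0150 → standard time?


Hour: 1
1 < 12 → AM

1:50 AM


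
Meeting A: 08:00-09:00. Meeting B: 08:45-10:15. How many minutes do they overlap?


15 minutes

Meeting A: 480-540 (in minutes from midnight)
Meeting B: 525-615
Overlap start = max(480, 525) = 525
Overlap end = min(540, 615) = 540
Overlap = max(0, 540 - 525) = 15 min


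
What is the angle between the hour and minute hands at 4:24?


Hour hand = 4×30 + 24×0.5 = 132.0°
Minute hand = 24×6 = 144°
Difference = |132.0 - 144| = 12.0°

12.0°


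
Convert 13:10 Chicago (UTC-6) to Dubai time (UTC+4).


23:10

Time difference = UTC+4 - UTC-6 = +10 hours
New hour = (13 + 10) mod 24
= 23 mod 24 = 23
Minutes unchanged → 23:10


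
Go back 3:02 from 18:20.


15:18

Start: 1100 minutes from midnight
Subtract: 182 minutes
Remaining: 1100 - 182 = 918
Hours: 15, Minutes: 18


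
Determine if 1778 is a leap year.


Rules: divisible by 4 AND (not by 100 OR by 400)
1778 ÷ 4 = 444 remainder 2 → not divisible by 4
Not divisible by 4 → not a leap year

No


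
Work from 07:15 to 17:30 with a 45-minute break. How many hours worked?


9h 30m (570 minutes)

Total time = (17×60+30) - (7×60+15)
= 1050 - 435 = 615 min
Minus break: 615 - 45 = 570 min
= 9h 30m


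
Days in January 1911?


Month: January (month 1)
January has 31 days

31 days


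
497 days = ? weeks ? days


71 weeks 0 days

Weeks: 497 ÷ 7 = 71 remainder 0


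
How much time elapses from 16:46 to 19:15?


End time in minutes: 19×60 + 15 = 1155
Start time in minutes: 16×60 + 46 = 1006
Difference = 1155 - 1006 = 149 minutes
= 2 hours 29 minutes

2h 29m


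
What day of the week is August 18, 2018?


Saturday

Zeller's congruence:
q=18, m=8, k=18, j=20
h = (18 + ⌊13×9/5⌋ + 18 + ⌊18/4⌋ + ⌊20/4⌋ - 2×20) mod 7
= (18 + 23 + 18 + 4 + 5 - 40) mod 7
= 28 mod 7 = 0
h=0 → Saturday


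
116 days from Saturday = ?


Wednesday

Start: Saturday (index 5)
(5 + 116) mod 7
= 121 mod 7
= 2
Index 2 → Wednesday


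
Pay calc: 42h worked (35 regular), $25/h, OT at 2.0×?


$1225.00

Regular: 35h × $25 = $875.00
Overtime: 42 - 35 = 7h
OT pay: 7h × $25 × 2.0 = $350.00
Total = $875.00 + $350.00 = $1225.00


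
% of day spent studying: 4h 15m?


Time: 255 minutes
Day: 1440 minutes
Percentage = (255/1440) × 100 ≈ 17.7%

17.7%


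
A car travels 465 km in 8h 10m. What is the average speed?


56.9 km/h

Distance: 465 km
Time: 8h 10m = 490 min = 490/60 = 49/6 hours
Speed = 465 ÷ (49/6) = 465 × 6 / 49 = 2790/49 ≈ 56.9 km/h


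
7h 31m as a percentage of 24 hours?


Total minutes: 7×60 + 31 = 451
Day = 24×60 = 1440 minutes
Fraction = 451/1440 ≈ 0.3132
As a percentage: 451/1440 × 100 ≈ 31.32%

0.3132 (31.32%)


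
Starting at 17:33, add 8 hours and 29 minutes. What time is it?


02:02 (next day)

Start: 1053 minutes from midnight
Add: 509 minutes
Total: 1562 minutes
Hours: 1562 ÷ 60 = 26 remainder 2
26 ≥ 24 → 26 - 24 = 2 (next day)


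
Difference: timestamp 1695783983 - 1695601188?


Difference = 1695783983 - 1695601188 = 182795 seconds
In hours: 182795 / 3600 ≈ 50.8
In days: 182795 / 86400 ≈ 2.12

182795 seconds (50.8 hours / 2.12 days)


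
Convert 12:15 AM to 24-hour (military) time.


00:15

Input: 12:15 AM
12 AM → 00 (midnight)


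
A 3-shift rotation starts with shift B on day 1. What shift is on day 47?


Shifts: A, B, C
Start: B (index 1)
Day 47: (1 + 47 - 1) mod 3
= 47 mod 3
= 2
Index 2 → shift C

Shift C


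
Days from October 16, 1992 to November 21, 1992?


From October 16, 1992 to November 21, 1992
Rest of October 1992: 31 - 16 = 15
Days into November 1992: 21
Total = 15 + 21 = 36 days

36 days


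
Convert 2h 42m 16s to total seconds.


9736 seconds

Hours: 2 × 3600 = 7200
Minutes: 42 × 60 = 2520
Seconds: 16
Total = 7200 + 2520 + 16 = 9736


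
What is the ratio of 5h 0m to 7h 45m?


20:31 (0.65)

Duration 1: 300 minutes
Duration 2: 465 minutes
Ratio = 300:465
GCD = 15
Simplified = 20:31
As a decimal: 20/31 ≈ 0.65


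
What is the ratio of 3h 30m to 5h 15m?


2:3 (0.67)

Duration 1: 210 minutes
Duration 2: 315 minutes
Ratio = 210:315
GCD = 105
Simplified = 2:3
As a decimal: 2/3 ≈ 0.67


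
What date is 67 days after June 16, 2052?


August 22, 2052

Start: June 16, 2052
Add 67 days
June 16 → July 1: 30 - 16 + 1 = 15 days (67 - 15 = 52 left)
July 1 → August 1: 31 - 1 + 1 = 31 days (52 - 31 = 21 left)
August 1 + 21 = August 22, 2052


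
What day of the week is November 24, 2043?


Zeller's congruence:
q=24, m=11, k=43, j=20
h = (24 + ⌊13×12/5⌋ + 43 + ⌊43/4⌋ + ⌊20/4⌋ - 2×20) mod 7
= (24 + 31 + 43 + 10 + 5 - 40) mod 7
= 73 mod 7 = 3
h=3 → Tuesday

Tuesday


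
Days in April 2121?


Month: April (month 4)
April has 30 days

30 days


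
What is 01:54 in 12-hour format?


1:54 AM

Hour: 1
1 < 12 → AM


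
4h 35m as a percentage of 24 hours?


Total minutes: 4×60 + 35 = 275
Day = 24×60 = 1440 minutes
Fraction = 275/1440 ≈ 0.1910
As a percentage: 275/1440 × 100 ≈ 19.10%

0.1910 (19.10%)


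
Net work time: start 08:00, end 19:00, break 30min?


10h 30m (630 minutes)

Total time = (19×60+0) - (8×60+0)
= 1140 - 480 = 660 min
Minus break: 660 - 30 = 630 min
= 10h 30m


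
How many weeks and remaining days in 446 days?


Weeks: 446 ÷ 7 = 63 remainder 5

63 weeks 5 days


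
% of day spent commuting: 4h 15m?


17.7%

Time: 255 minutes
Day: 1440 minutes
Percentage = (255/1440) × 100 ≈ 17.7%


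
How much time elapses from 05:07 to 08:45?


End time in minutes: 8×60 + 45 = 525
Start time in minutes: 5×60 + 7 = 307
Difference = 525 - 307 = 218 minutes
= 3 hours 38 minutes

3h 38m


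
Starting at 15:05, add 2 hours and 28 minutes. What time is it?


Start: 905 minutes from midnight
Add: 148 minutes
Total: 1053 minutes
Hours: 1053 ÷ 60 = 17 remainder 33

17:33


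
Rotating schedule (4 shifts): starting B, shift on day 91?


Shift D

Shifts: A, B, C, D
Start: B (index 1)
Day 91: (1 + 91 - 1) mod 4
= 91 mod 4
= 3
Index 3 → shift D


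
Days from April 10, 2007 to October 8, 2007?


181 days

From April 10, 2007 to October 8, 2007
Rest of April 2007: 30 - 10 = 20
Full months: May 31, June 30, July 31, August 31, September 30
Days into October 2007: 8
Total = 20 + 31 + 30 + 31 + 31 + 30 + 8 = 181 days


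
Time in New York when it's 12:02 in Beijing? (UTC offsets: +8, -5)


Time difference = UTC-5 - UTC+8 = -13 hours
New hour = (12 -13) mod 24
= -1 mod 24 = 23
Minutes unchanged → 23:02; -1 < 0 → previous day

23:02 (previous day)


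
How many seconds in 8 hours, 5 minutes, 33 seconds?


29133 seconds

Hours: 8 × 3600 = 28800
Minutes: 5 × 60 = 300
Seconds: 33
Total = 28800 + 300 + 33 = 29133


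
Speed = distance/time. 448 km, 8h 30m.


52.7 km/h

Distance: 448 km
Time: 8h 30m = 510 min = 510/60 = 17/2 hours
Speed = 448 ÷ (17/2) = 448 × 2 / 17 = 896/17 ≈ 52.7 km/h


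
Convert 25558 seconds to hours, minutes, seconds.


Hours: 25558 ÷ 3600 = 7 remainder 358
Minutes: 358 ÷ 60 = 5 remainder 58
Seconds: 58

7h 5m 58s


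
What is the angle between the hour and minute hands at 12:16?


88.0°

Hour hand (12 ≡ 0 on the dial): 0×30 + 16×0.5 = 8.0°
Minute hand = 16×6 = 96°
Difference = |8.0 - 96| = 88.0°


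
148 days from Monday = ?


Start: Monday (index 0)
(0 + 148) mod 7
= 148 mod 7
= 1
Index 1 → Tuesday

Tuesday


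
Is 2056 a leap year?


Yes

Rules: divisible by 4 AND (not by 100 OR by 400)
2056 ÷ 4 = 514 exactly → divisible by 4
2056 ÷ 100 = 20 remainder 56 → not divisible by 100
Divisible by 4 but not by 100 → leap year


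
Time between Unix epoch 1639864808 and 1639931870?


Difference = 1639931870 - 1639864808 = 67062 seconds
In hours: 67062 / 3600 ≈ 18.6
In days: 67062 / 86400 ≈ 0.78

67062 seconds (18.6 hours / 0.78 days)


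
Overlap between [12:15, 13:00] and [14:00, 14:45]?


0 minutes

Meeting A: 735-780 (in minutes from midnight)
Meeting B: 840-885
Overlap start = max(735, 840) = 840
Overlap end = min(780, 885) = 780
Overlap = max(0, 780 - 840) = 0 min


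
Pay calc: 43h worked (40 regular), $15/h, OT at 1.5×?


Regular: 40h × $15 = $600.00
Overtime: 43 - 40 = 3h
OT pay: 3h × $15 × 1.5 = $67.50
Total = $600.00 + $67.50 = $667.50

$667.50


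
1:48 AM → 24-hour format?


Input: 1:48 AM
AM hour stays: 1

01:48


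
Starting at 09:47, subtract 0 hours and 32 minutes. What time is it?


Start: 587 minutes from midnight
Subtract: 32 minutes
Remaining: 587 - 32 = 555
Hours: 9, Minutes: 15

09:15


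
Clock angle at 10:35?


Hour hand = 10×30 + 35×0.5 = 317.5°
Minute hand = 35×6 = 210°
Difference = |317.5 - 210| = 107.5°

107.5°


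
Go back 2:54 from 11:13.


Start: 673 minutes from midnight
Subtract: 174 minutes
Remaining: 673 - 174 = 499
Hours: 8, Minutes: 19

08:19


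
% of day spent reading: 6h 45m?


28.1%

Time: 405 minutes
Day: 1440 minutes
Percentage = (405/1440) × 100 ≈ 28.1%


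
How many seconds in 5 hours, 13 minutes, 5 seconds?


18785 seconds

Hours: 5 × 3600 = 18000
Minutes: 13 × 60 = 780
Seconds: 5
Total = 18000 + 780 + 5 = 18785


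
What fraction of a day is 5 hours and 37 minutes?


0.2340 (23.40%)

Total minutes: 5×60 + 37 = 337
Day = 24×60 = 1440 minutes
Fraction = 337/1440 ≈ 0.2340
As a percentage: 337/1440 × 100 ≈ 23.40%


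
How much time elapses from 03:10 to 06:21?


3h 11m

End time in minutes: 6×60 + 21 = 381
Start time in minutes: 3×60 + 10 = 190
Difference = 381 - 190 = 191 minutes
= 3 hours 11 minutes


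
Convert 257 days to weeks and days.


36 weeks 5 days

Weeks: 257 ÷ 7 = 36 remainder 5


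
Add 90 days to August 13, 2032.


Start: August 13, 2032
Add 90 days
August 13 → September 1: 31 - 13 + 1 = 19 days (90 - 19 = 71 left)
September 1 → October 1: 30 - 1 + 1 = 30 days (71 - 30 = 41 left)
October 1 → November 1: 31 - 1 + 1 = 31 days (41 - 31 = 10 left)
November 1 + 10 = November 11, 2032

November 11, 2032


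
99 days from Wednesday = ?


Start: Wednesday (index 2)
(2 + 99) mod 7
= 101 mod 7
= 3
Index 3 → Thursday

Thursday


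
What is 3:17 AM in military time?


Input: 3:17 AM
AM hour stays: 3

03:17


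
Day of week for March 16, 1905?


Zeller's congruence:
q=16, m=3, k=5, j=19
h = (16 + ⌊13×4/5⌋ + 5 + ⌊5/4⌋ + ⌊19/4⌋ - 2×19) mod 7
= (16 + 10 + 5 + 1 + 4 - 38) mod 7
= -2 mod 7 = 5
h=5 → Thursday

Thursday


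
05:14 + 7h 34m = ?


Start: 314 minutes from midnight
Add: 454 minutes
Total: 768 minutes
Hours: 768 ÷ 60 = 12 remainder 48

12:48


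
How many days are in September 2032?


30 days

Month: September (month 9)
September has 30 days


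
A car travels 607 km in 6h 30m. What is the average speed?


Distance: 607 km
Time: 6h 30m = 390 min = 390/60 = 13/2 hours
Speed = 607 ÷ (13/2) = 607 × 2 / 13 = 1214/13 ≈ 93.4 km/h

93.4 km/h


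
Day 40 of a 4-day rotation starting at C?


Shifts: A, B, C, D
Start: C (index 2)
Day 40: (2 + 40 - 1) mod 4
= 41 mod 4
= 1
Index 1 → shift B

Shift B


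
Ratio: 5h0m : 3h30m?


10:7 (1.43)

Duration 1: 300 minutes
Duration 2: 210 minutes
Ratio = 300:210
GCD = 30
Simplified = 10:7
As a decimal: 10/7 ≈ 1.43


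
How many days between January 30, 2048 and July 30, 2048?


From January 30, 2048 to July 30, 2048
Rest of January 2048: 31 - 30 = 1
Full months: February 2048 29, March 31, April 30, May 31, June 30
Days into July 2048: 30
Total = 1 + 29 + 31 + 30 + 31 + 30 + 30 = 182 days

182 days


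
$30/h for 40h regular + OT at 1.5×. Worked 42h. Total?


$1290.00

Regular: 40h × $30 = $1200.00
Overtime: 42 - 40 = 2h
OT pay: 2h × $30 × 1.5 = $90.00
Total = $1200.00 + $90.00 = $1290.00


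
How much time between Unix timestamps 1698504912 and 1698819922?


Difference = 1698819922 - 1698504912 = 315010 seconds
In hours: 315010 / 3600 ≈ 87.5
In days: 315010 / 86400 ≈ 3.65

315010 seconds (87.5 hours / 3.65 days)


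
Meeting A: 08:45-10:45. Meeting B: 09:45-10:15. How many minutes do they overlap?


30 minutes

Meeting A: 525-645 (in minutes from midnight)
Meeting B: 585-615
Overlap start = max(525, 585) = 585
Overlap end = min(645, 615) = 615
Overlap = max(0, 615 - 585) = 30 min


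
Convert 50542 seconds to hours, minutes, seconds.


Hours: 50542 ÷ 3600 = 14 remainder 142
Minutes: 142 ÷ 60 = 2 remainder 22
Seconds: 22

14h 2m 22s


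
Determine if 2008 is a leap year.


Rules: divisible by 4 AND (not by 100 OR by 400)
2008 ÷ 4 = 502 exactly → divisible by 4
2008 ÷ 100 = 20 remainder 8 → not divisible by 100
Divisible by 4 but not by 100 → leap year

Yes


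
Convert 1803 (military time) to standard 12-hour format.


Hour: 18
18 - 12 = 6 → PM

6:03 PM


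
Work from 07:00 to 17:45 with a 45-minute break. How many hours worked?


Total time = (17×60+45) - (7×60+0)
= 1065 - 420 = 645 min
Minus break: 645 - 45 = 600 min
= 10h 0m

10h 0m (600 minutes)


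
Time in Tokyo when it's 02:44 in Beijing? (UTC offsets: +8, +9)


03:44

Time difference = UTC+9 - UTC+8 = +1 hours
New hour = (2 + 1) mod 24
= 3 mod 24 = 3
Minutes unchanged → 03:44


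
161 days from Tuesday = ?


Tuesday

Start: Tuesday (index 1)
(1 + 161) mod 7
= 162 mod 7
= 1
Index 1 → Tuesday


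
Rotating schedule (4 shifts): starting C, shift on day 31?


Shift A

Shifts: A, B, C, D
Start: C (index 2)
Day 31: (2 + 31 - 1) mod 4
= 32 mod 4
= 0
Index 0 → shift A


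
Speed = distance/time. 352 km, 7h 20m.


48.0 km/h

Distance: 352 km
Time: 7h 20m = 440 min = 440/60 = 22/3 hours
Speed = 352 ÷ (22/3) = 352 × 3 / 22 = 1056/22 = 48.0 km/h


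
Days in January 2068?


31 days

Month: January (month 1)
January has 31 days


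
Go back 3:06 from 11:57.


08:51

Start: 717 minutes from midnight
Subtract: 186 minutes
Remaining: 717 - 186 = 531
Hours: 8, Minutes: 51


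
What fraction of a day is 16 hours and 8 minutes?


Total minutes: 16×60 + 8 = 968
Day = 24×60 = 1440 minutes
Fraction = 968/1440 ≈ 0.6722
As a percentage: 968/1440 × 100 ≈ 67.22%

0.6722 (67.22%)


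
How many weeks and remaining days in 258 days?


36 weeks 6 days

Weeks: 258 ÷ 7 = 36 remainder 6


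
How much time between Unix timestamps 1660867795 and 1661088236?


Difference = 1661088236 - 1660867795 = 220441 seconds
In hours: 220441 / 3600 ≈ 61.2
In days: 220441 / 86400 ≈ 2.55

220441 seconds (61.2 hours / 2.55 days)


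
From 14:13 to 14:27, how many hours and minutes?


End time in minutes: 14×60 + 27 = 867
Start time in minutes: 14×60 + 13 = 853
Difference = 867 - 853 = 14 minutes
= 0 hours 14 minutes

0h 14m


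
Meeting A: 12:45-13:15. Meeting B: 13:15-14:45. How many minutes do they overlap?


Meeting A: 765-795 (in minutes from midnight)
Meeting B: 795-885
Overlap start = max(765, 795) = 795
Overlap end = min(795, 885) = 795
Overlap = max(0, 795 - 795) = 0 min

0 minutes


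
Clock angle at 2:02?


Hour hand = 2×30 + 2×0.5 = 61.0°
Minute hand = 2×6 = 12°
Difference = |61.0 - 12| = 49.0°

49.0°


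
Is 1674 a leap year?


Rules: divisible by 4 AND (not by 100 OR by 400)
1674 ÷ 4 = 418 remainder 2 → not divisible by 4
Not divisible by 4 → not a leap year

No


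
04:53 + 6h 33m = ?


11:26

Start: 293 minutes from midnight
Add: 393 minutes
Total: 686 minutes
Hours: 686 ÷ 60 = 11 remainder 26


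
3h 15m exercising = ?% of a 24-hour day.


13.5%

Time: 195 minutes
Day: 1440 minutes
Percentage = (195/1440) × 100 ≈ 13.5%


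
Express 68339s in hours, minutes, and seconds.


Hours: 68339 ÷ 3600 = 18 remainder 3539
Minutes: 3539 ÷ 60 = 58 remainder 59
Seconds: 59

18h 58m 59s


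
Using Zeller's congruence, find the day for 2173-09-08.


Wednesday

Zeller's congruence:
q=8, m=9, k=73, j=21
h = (8 + ⌊13×10/5⌋ + 73 + ⌊73/4⌋ + ⌊21/4⌋ - 2×21) mod 7
= (8 + 26 + 73 + 18 + 5 - 42) mod 7
= 88 mod 7 = 4
h=4 → Wednesday


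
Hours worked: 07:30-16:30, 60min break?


8h 0m (480 minutes)

Total time = (16×60+30) - (7×60+30)
= 990 - 450 = 540 min
Minus break: 540 - 60 = 480 min
= 8h 0m


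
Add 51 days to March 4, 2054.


Start: March 4, 2054
Add 51 days
March 4 → April 1: 31 - 4 + 1 = 28 days (51 - 28 = 23 left)
April 1 + 23 = April 24, 2054

April 24, 2054


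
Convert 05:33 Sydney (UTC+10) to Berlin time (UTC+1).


20:33 (previous day)

Time difference = UTC+1 - UTC+10 = -9 hours
New hour = (5 -9) mod 24
= -4 mod 24 = 20
Minutes unchanged → 20:33; -4 < 0 → previous day


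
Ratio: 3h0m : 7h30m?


2:5 (0.40)

Duration 1: 180 minutes
Duration 2: 450 minutes
Ratio = 180:450
GCD = 90
Simplified = 2:5
As a decimal: 2/5 = 0.40


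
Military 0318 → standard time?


Hour: 3
3 < 12 → AM

3:18 AM


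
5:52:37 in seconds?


Hours: 5 × 3600 = 18000
Minutes: 52 × 60 = 3120
Seconds: 37
Total = 18000 + 3120 + 37 = 21157

21157 seconds


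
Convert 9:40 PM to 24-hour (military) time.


21:40

Input: 9:40 PM
PM: 9 + 12 = 21


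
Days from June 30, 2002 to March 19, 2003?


From June 30, 2002 to March 19, 2003
Rest of June 2002: 30 - 30 = 0
Full months: July 31, August 31, September 30, October 31, November 30, December 31, January 31, February 2003 28
Days into March 2003: 19
Total = 0 + 31 + 31 + 30 + 31 + 30 + 31 + 31 + 28 + 19 = 262 days

262 days


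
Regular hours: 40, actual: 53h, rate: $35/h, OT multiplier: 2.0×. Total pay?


$2310.00

Regular: 40h × $35 = $1400.00
Overtime: 53 - 40 = 13h
OT pay: 13h × $35 × 2.0 = $910.00
Total = $1400.00 + $910.00 = $2310.00


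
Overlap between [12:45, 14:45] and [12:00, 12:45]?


Meeting A: 765-885 (in minutes from midnight)
Meeting B: 720-765
Overlap start = max(765, 720) = 765
Overlap end = min(885, 765) = 765
Overlap = max(0, 765 - 765) = 0 min

0 minutes


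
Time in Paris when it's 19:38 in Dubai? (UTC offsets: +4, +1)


16:38

Time difference = UTC+1 - UTC+4 = -3 hours
New hour = (19 -3) mod 24
= 16 mod 24 = 16
Minutes unchanged → 16:38


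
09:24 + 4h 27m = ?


Start: 564 minutes from midnight
Add: 267 minutes
Total: 831 minutes
Hours: 831 ÷ 60 = 13 remainder 51

13:51


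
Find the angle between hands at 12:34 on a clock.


Hour hand (12 ≡ 0 on the dial): 0×30 + 34×0.5 = 17.0°
Minute hand = 34×6 = 204°
Difference = |17.0 - 204| = 187.0°
Since > 180°: 360 - 187.0 = 173.0°

173.0°


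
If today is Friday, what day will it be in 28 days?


Friday

Start: Friday (index 4)
(4 + 28) mod 7
= 32 mod 7
= 4
Index 4 → Friday


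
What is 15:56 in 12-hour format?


Hour: 15
15 - 12 = 3 → PM

3:56 PM


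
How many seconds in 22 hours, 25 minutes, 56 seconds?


Hours: 22 × 3600 = 79200
Minutes: 25 × 60 = 1500
Seconds: 56
Total = 79200 + 1500 + 56 = 80756

80756 seconds


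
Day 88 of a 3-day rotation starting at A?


Shift A

Shifts: A, B, C
Start: A (index 0)
Day 88: (0 + 88 - 1) mod 3
= 87 mod 3
= 0
Index 0 → shift A


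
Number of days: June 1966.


Month: June (month 6)
June has 30 days

30 days


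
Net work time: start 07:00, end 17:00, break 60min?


Total time = (17×60+0) - (7×60+0)
= 1020 - 420 = 600 min
Minus break: 600 - 60 = 540 min
= 9h 0m

9h 0m (540 minutes)


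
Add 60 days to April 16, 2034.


June 15, 2034

Start: April 16, 2034
Add 60 days
April 16 → May 1: 30 - 16 + 1 = 15 days (60 - 15 = 45 left)
May 1 → June 1: 31 - 1 + 1 = 31 days (45 - 31 = 14 left)
June 1 + 14 = June 15, 2034


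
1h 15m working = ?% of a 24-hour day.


Time: 75 minutes
Day: 1440 minutes
Percentage = (75/1440) × 100 ≈ 5.2%

5.2%


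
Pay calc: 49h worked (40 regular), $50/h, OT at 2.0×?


Regular: 40h × $50 = $2000.00
Overtime: 49 - 40 = 9h
OT pay: 9h × $50 × 2.0 = $900.00
Total = $2000.00 + $900.00 = $2900.00

$2900.00


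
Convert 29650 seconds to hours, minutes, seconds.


Hours: 29650 ÷ 3600 = 8 remainder 850
Minutes: 850 ÷ 60 = 14 remainder 10
Seconds: 10

8h 14m 10s


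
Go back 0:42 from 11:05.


10:23

Start: 665 minutes from midnight
Subtract: 42 minutes
Remaining: 665 - 42 = 623
Hours: 10, Minutes: 23


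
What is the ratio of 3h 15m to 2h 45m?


Duration 1: 195 minutes
Duration 2: 165 minutes
Ratio = 195:165
GCD = 15
Simplified = 13:11
As a decimal: 13/11 ≈ 1.18

13:11 (1.18)


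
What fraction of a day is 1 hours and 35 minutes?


0.0660 (6.60%)

Total minutes: 1×60 + 35 = 95
Day = 24×60 = 1440 minutes
Fraction = 95/1440 ≈ 0.0660
As a percentage: 95/1440 × 100 ≈ 6.60%


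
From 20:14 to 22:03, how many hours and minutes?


End time in minutes: 22×60 + 3 = 1323
Start time in minutes: 20×60 + 14 = 1214
Difference = 1323 - 1214 = 109 minutes
= 1 hours 49 minutes

1h 49m


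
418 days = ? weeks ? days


Weeks: 418 ÷ 7 = 59 remainder 5

59 weeks 5 days


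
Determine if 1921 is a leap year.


Rules: divisible by 4 AND (not by 100 OR by 400)
1921 ÷ 4 = 480 remainder 1 → not divisible by 4
Not divisible by 4 → not a leap year

No


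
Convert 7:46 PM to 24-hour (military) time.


19:46

Input: 7:46 PM
PM: 7 + 12 = 19


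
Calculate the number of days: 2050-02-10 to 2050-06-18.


128 days

From February 10, 2050 to June 18, 2050
Rest of February 2050: 28 - 10 = 18
Full months: March 31, April 30, May 31
Days into June 2050: 18
Total = 18 + 31 + 30 + 31 + 18 = 128 days


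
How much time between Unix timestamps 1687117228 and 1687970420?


Difference = 1687970420 - 1687117228 = 853192 seconds
In hours: 853192 / 3600 ≈ 237.0
In days: 853192 / 86400 ≈ 9.87

853192 seconds (237.0 hours / 9.87 days)


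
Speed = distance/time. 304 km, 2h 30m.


121.6 km/h

Distance: 304 km
Time: 2h 30m = 150 min = 150/60 = 5/2 hours
Speed = 304 ÷ (5/2) = 304 × 2 / 5 = 608/5 = 121.6 km/h


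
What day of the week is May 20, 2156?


Zeller's congruence:
q=20, m=5, k=56, j=21
h = (20 + ⌊13×6/5⌋ + 56 + ⌊56/4⌋ + ⌊21/4⌋ - 2×21) mod 7
= (20 + 15 + 56 + 14 + 5 - 42) mod 7
= 68 mod 7 = 5
h=5 → Thursday

Thursday


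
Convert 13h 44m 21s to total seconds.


49461 seconds

Hours: 13 × 3600 = 46800
Minutes: 44 × 60 = 2640
Seconds: 21
Total = 46800 + 2640 + 21 = 49461


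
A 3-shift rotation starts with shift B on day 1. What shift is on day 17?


Shifts: A, B, C
Start: B (index 1)
Day 17: (1 + 17 - 1) mod 3
= 17 mod 3
= 2
Index 2 → shift C

Shift C


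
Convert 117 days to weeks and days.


Weeks: 117 ÷ 7 = 16 remainder 5

16 weeks 5 days


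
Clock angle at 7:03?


166.5°

Hour hand = 7×30 + 3×0.5 = 211.5°
Minute hand = 3×6 = 18°
Difference = |211.5 - 18| = 193.5°
Since > 180°: 360 - 193.5 = 166.5°


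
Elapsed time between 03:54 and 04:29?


0h 35m

End time in minutes: 4×60 + 29 = 269
Start time in minutes: 3×60 + 54 = 234
Difference = 269 - 234 = 35 minutes
= 0 hours 35 minutes


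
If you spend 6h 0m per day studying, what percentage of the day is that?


25.0%

Time: 360 minutes
Day: 1440 minutes
Percentage = (360/1440) × 100 = 25.0%


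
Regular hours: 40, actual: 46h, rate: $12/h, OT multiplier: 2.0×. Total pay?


Regular: 40h × $12 = $480.00
Overtime: 46 - 40 = 6h
OT pay: 6h × $12 × 2.0 = $144.00
Total = $480.00 + $144.00 = $624.00

$624.00


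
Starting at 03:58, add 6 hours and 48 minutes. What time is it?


10:46

Start: 238 minutes from midnight
Add: 408 minutes
Total: 646 minutes
Hours: 646 ÷ 60 = 10 remainder 46


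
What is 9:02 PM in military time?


Input: 9:02 PM
PM: 9 + 12 = 21

21:02


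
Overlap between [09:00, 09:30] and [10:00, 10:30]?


0 minutes

Meeting A: 540-570 (in minutes from midnight)
Meeting B: 600-630
Overlap start = max(540, 600) = 600
Overlap end = min(570, 630) = 570
Overlap = max(0, 570 - 600) = 0 min


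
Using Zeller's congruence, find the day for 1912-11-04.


Zeller's congruence:
q=4, m=11, k=12, j=19
h = (4 + ⌊13×12/5⌋ + 12 + ⌊12/4⌋ + ⌊19/4⌋ - 2×19) mod 7
= (4 + 31 + 12 + 3 + 4 - 38) mod 7
= 16 mod 7 = 2
h=2 → Monday

Monday


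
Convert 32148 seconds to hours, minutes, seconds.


8h 55m 48s

Hours: 32148 ÷ 3600 = 8 remainder 3348
Minutes: 3348 ÷ 60 = 55 remainder 48
Seconds: 48


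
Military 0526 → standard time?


5:26 AM

Hour: 5
5 < 12 → AM


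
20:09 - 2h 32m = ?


17:37

Start: 1209 minutes from midnight
Subtract: 152 minutes
Remaining: 1209 - 152 = 1057
Hours: 17, Minutes: 37


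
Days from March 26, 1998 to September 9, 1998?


167 days

From March 26, 1998 to September 9, 1998
Rest of March 1998: 31 - 26 = 5
Full months: April 30, May 31, June 30, July 31, August 31
Days into September 1998: 9
Total = 5 + 30 + 31 + 30 + 31 + 31 + 9 = 167 days


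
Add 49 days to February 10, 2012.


Start: February 10, 2012
Add 49 days
February 10 → March 1: 29 - 10 + 1 = 20 days (49 - 20 = 29 left)
March 1 + 29 = March 30, 2012

March 30, 2012


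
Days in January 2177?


Month: January (month 1)
January has 31 days

31 days


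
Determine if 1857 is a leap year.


Rules: divisible by 4 AND (not by 100 OR by 400)
1857 ÷ 4 = 464 remainder 1 → not divisible by 4
Not divisible by 4 → not a leap year

No


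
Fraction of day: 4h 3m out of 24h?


0.1688 (16.88%)

Total minutes: 4×60 + 3 = 243
Day = 24×60 = 1440 minutes
Fraction = 243/1440 ≈ 0.1688
As a percentage: 243/1440 × 100 ≈ 16.88%


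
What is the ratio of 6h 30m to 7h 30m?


13:15 (0.87)

Duration 1: 390 minutes
Duration 2: 450 minutes
Ratio = 390:450
GCD = 30
Simplified = 13:15
As a decimal: 13/15 ≈ 0.87


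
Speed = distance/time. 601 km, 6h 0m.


Distance: 601 km
Time: 6 hours
Speed = 601 / 6 ≈ 100.2 km/h

100.2 km/h


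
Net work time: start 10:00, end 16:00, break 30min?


5h 30m (330 minutes)

Total time = (16×60+0) - (10×60+0)
= 960 - 600 = 360 min
Minus break: 360 - 30 = 330 min
= 5h 30m


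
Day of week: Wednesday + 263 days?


Start: Wednesday (index 2)
(2 + 263) mod 7
= 265 mod 7
= 6
Index 6 → Sunday

Sunday


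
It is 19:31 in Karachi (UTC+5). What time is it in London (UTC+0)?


Time difference = UTC+0 - UTC+5 = -5 hours
New hour = (19 -5) mod 24
= 14 mod 24 = 14
Minutes unchanged → 14:31

14:31


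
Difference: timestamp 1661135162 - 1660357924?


777238 seconds (215.9 hours / 9.00 days)

Difference = 1661135162 - 1660357924 = 777238 seconds
In hours: 777238 / 3600 ≈ 215.9
In days: 777238 / 86400 ≈ 9.00


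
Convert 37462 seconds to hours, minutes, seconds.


10h 24m 22s

Hours: 37462 ÷ 3600 = 10 remainder 1462
Minutes: 1462 ÷ 60 = 24 remainder 22
Seconds: 22


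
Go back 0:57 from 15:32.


Start: 932 minutes from midnight
Subtract: 57 minutes
Remaining: 932 - 57 = 875
Hours: 14, Minutes: 35

14:35


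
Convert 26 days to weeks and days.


Weeks: 26 ÷ 7 = 3 remainder 5

3 weeks 5 days


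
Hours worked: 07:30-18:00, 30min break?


10h 0m (600 minutes)

Total time = (18×60+0) - (7×60+30)
= 1080 - 450 = 630 min
Minus break: 630 - 30 = 600 min
= 10h 0m


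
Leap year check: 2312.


Yes

Rules: divisible by 4 AND (not by 100 OR by 400)
2312 ÷ 4 = 578 exactly → divisible by 4
2312 ÷ 100 = 23 remainder 12 → not divisible by 100
Divisible by 4 but not by 100 → leap year


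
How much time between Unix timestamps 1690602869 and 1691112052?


509183 seconds (141.4 hours / 5.89 days)

Difference = 1691112052 - 1690602869 = 509183 seconds
In hours: 509183 / 3600 ≈ 141.4
In days: 509183 / 86400 ≈ 5.89


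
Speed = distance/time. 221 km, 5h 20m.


41.4 km/h

Distance: 221 km
Time: 5h 20m = 320 min = 320/60 = 16/3 hours
Speed = 221 ÷ (16/3) = 221 × 3 / 16 = 663/16 ≈ 41.4 km/h


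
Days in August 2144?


Month: August (month 8)
August has 31 days

31 days


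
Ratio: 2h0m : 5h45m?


Duration 1: 120 minutes
Duration 2: 345 minutes
Ratio = 120:345
GCD = 15
Simplified = 8:23
As a decimal: 8/23 ≈ 0.35

8:23 (0.35)


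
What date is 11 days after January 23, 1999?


February 3, 1999

Start: January 23, 1999
Add 11 days
January 23 → February 1: 31 - 23 + 1 = 9 days (11 - 9 = 2 left)
February 1 + 2 = February 3, 1999


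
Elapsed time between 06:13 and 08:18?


2h 5m

End time in minutes: 8×60 + 18 = 498
Start time in minutes: 6×60 + 13 = 373
Difference = 498 - 373 = 125 minutes
= 2 hours 5 minutes


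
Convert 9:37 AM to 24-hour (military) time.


Input: 9:37 AM
AM hour stays: 9

09:37


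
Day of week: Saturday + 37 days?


Monday

Start: Saturday (index 5)
(5 + 37) mod 7
= 42 mod 7
= 0
Index 0 → Monday


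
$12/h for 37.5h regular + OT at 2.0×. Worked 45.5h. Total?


$642.00

Regular: 37.5h × $12 = $450.00
Overtime: 45.5 - 37.5 = 8.0h
OT pay: 8.0h × $12 × 2.0 = $192.00
Total = $450.00 + $192.00 = $642.00


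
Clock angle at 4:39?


94.5°

Hour hand = 4×30 + 39×0.5 = 139.5°
Minute hand = 39×6 = 234°
Difference = |139.5 - 234| = 94.5°


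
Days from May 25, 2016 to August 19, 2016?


From May 25, 2016 to August 19, 2016
Rest of May 2016: 31 - 25 = 6
Full months: June 30, July 31
Days into August 2016: 19
Total = 6 + 30 + 31 + 19 = 86 days

86 days


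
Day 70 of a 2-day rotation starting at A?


Shift B

Shifts: A, B
Start: A (index 0)
Day 70: (0 + 70 - 1) mod 2
= 69 mod 2
= 1
Index 1 → shift B


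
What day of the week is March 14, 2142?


Zeller's congruence:
q=14, m=3, k=42, j=21
h = (14 + ⌊13×4/5⌋ + 42 + ⌊42/4⌋ + ⌊21/4⌋ - 2×21) mod 7
= (14 + 10 + 42 + 10 + 5 - 42) mod 7
= 39 mod 7 = 4
h=4 → Wednesday

Wednesday


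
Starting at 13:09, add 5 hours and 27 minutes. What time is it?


Start: 789 minutes from midnight
Add: 327 minutes
Total: 1116 minutes
Hours: 1116 ÷ 60 = 18 remainder 36

18:36


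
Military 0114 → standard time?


Hour: 1
1 < 12 → AM

1:14 AM


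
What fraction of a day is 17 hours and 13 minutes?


Total minutes: 17×60 + 13 = 1033
Day = 24×60 = 1440 minutes
Fraction = 1033/1440 ≈ 0.7174
As a percentage: 1033/1440 × 100 ≈ 71.74%

0.7174 (71.74%)


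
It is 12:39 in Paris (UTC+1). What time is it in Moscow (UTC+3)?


Time difference = UTC+3 - UTC+1 = +2 hours
New hour = (12 + 2) mod 24
= 14 mod 24 = 14
Minutes unchanged → 14:39

14:39


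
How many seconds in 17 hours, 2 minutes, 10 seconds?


61330 seconds

Hours: 17 × 3600 = 61200
Minutes: 2 × 60 = 120
Seconds: 10
Total = 61200 + 120 + 10 = 61330


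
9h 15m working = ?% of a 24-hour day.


38.5%

Time: 555 minutes
Day: 1440 minutes
Percentage = (555/1440) × 100 ≈ 38.5%


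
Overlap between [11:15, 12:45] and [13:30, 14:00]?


0 minutes

Meeting A: 675-765 (in minutes from midnight)
Meeting B: 810-840
Overlap start = max(675, 810) = 810
Overlap end = min(765, 840) = 765
Overlap = max(0, 765 - 810) = 0 min


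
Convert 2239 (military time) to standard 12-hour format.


10:39 PM

Hour: 22
22 - 12 = 10 → PM


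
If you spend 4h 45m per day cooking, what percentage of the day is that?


19.8%

Time: 285 minutes
Day: 1440 minutes
Percentage = (285/1440) × 100 ≈ 19.8%


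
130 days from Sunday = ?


Thursday

Start: Sunday (index 6)
(6 + 130) mod 7
= 136 mod 7
= 3
Index 3 → Thursday


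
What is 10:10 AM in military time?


10:10

Input: 10:10 AM
AM hour stays: 10


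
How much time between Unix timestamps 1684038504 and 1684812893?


Difference = 1684812893 - 1684038504 = 774389 seconds
In hours: 774389 / 3600 ≈ 215.1
In days: 774389 / 86400 ≈ 8.96

774389 seconds (215.1 hours / 8.96 days)


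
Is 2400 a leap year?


Yes

Rules: divisible by 4 AND (not by 100 OR by 400)
2400 ÷ 4 = 600 exactly → divisible by 4
2400 ÷ 100 = 24 exactly → divisible by 100
2400 ÷ 400 = 6 exactly → divisible by 400
Divisible by 400 → leap year


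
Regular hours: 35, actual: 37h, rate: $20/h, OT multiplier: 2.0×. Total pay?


$780.00

Regular: 35h × $20 = $700.00
Overtime: 37 - 35 = 2h
OT pay: 2h × $20 × 2.0 = $80.00
Total = $700.00 + $80.00 = $780.00


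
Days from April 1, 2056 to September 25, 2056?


177 days

From April 1, 2056 to September 25, 2056
Rest of April 2056: 30 - 1 = 29
Full months: May 31, June 30, July 31, August 31
Days into September 2056: 25
Total = 29 + 31 + 30 + 31 + 31 + 25 = 177 days


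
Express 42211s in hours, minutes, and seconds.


11h 43m 31s

Hours: 42211 ÷ 3600 = 11 remainder 2611
Minutes: 2611 ÷ 60 = 43 remainder 31
Seconds: 31


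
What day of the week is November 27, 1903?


Friday

Zeller's congruence:
q=27, m=11, k=3, j=19
h = (27 + ⌊13×12/5⌋ + 3 + ⌊3/4⌋ + ⌊19/4⌋ - 2×19) mod 7
= (27 + 31 + 3 + 0 + 4 - 38) mod 7
= 27 mod 7 = 6
h=6 → Friday


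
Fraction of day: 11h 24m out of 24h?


Total minutes: 11×60 + 24 = 684
Day = 24×60 = 1440 minutes
Fraction = 684/1440 = 0.4750
As a percentage: 684/1440 × 100 = 47.50%

0.4750 (47.50%)


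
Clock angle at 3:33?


Hour hand = 3×30 + 33×0.5 = 106.5°
Minute hand = 33×6 = 198°
Difference = |106.5 - 198| = 91.5°

91.5°


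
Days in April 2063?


Month: April (month 4)
April has 30 days

30 days


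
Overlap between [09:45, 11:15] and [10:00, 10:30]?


Meeting A: 585-675 (in minutes from midnight)
Meeting B: 600-630
Overlap start = max(585, 600) = 600
Overlap end = min(675, 630) = 630
Overlap = max(0, 630 - 600) = 30 min

30 minutes


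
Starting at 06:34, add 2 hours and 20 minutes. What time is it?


08:54

Start: 394 minutes from midnight
Add: 140 minutes
Total: 534 minutes
Hours: 534 ÷ 60 = 8 remainder 54


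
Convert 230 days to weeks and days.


32 weeks 6 days

Weeks: 230 ÷ 7 = 32 remainder 6


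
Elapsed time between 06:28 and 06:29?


0h 1m

End time in minutes: 6×60 + 29 = 389
Start time in minutes: 6×60 + 28 = 388
Difference = 389 - 388 = 1 minutes
= 0 hours 1 minutes


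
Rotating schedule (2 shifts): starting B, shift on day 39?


Shifts: A, B
Start: B (index 1)
Day 39: (1 + 39 - 1) mod 2
= 39 mod 2
= 1
Index 1 → shift B

Shift B


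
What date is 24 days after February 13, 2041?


Start: February 13, 2041
Add 24 days
February 13 → March 1: 28 - 13 + 1 = 16 days (24 - 16 = 8 left)
March 1 + 8 = March 9, 2041

March 9, 2041


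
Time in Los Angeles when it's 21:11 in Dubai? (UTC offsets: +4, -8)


09:11

Time difference = UTC-8 - UTC+4 = -12 hours
New hour = (21 -12) mod 24
= 9 mod 24 = 9
Minutes unchanged → 09:11


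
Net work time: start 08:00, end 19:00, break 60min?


10h 0m (600 minutes)

Total time = (19×60+0) - (8×60+0)
= 1140 - 480 = 660 min
Minus break: 660 - 60 = 600 min
= 10h 0m


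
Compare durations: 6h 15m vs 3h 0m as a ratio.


25:12 (2.08)

Duration 1: 375 minutes
Duration 2: 180 minutes
Ratio = 375:180
GCD = 15
Simplified = 25:12
As a decimal: 25/12 ≈ 2.08


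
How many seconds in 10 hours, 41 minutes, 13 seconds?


Hours: 10 × 3600 = 36000
Minutes: 41 × 60 = 2460
Seconds: 13
Total = 36000 + 2460 + 13 = 38473

38473 seconds


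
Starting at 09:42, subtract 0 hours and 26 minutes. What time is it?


Start: 582 minutes from midnight
Subtract: 26 minutes
Remaining: 582 - 26 = 556
Hours: 9, Minutes: 16

09:16


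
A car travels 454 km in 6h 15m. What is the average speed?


72.6 km/h

Distance: 454 km
Time: 6h 15m = 375 min = 375/60 = 25/4 hours
Speed = 454 ÷ (25/4) = 454 × 4 / 25 = 1816/25 ≈ 72.6 km/h


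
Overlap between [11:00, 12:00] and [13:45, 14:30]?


Meeting A: 660-720 (in minutes from midnight)
Meeting B: 825-870
Overlap start = max(660, 825) = 825
Overlap end = min(720, 870) = 720
Overlap = max(0, 720 - 825) = 0 min

0 minutes


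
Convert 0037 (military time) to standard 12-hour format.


Hour: 0
0 → 12 AM (midnight)

12:37 AM


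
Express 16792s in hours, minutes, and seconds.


4h 39m 52s

Hours: 16792 ÷ 3600 = 4 remainder 2392
Minutes: 2392 ÷ 60 = 39 remainder 52
Seconds: 52


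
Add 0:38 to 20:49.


21:27

Start: 1249 minutes from midnight
Add: 38 minutes
Total: 1287 minutes
Hours: 1287 ÷ 60 = 21 remainder 27


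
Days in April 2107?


30 days

Month: April (month 4)
April has 30 days


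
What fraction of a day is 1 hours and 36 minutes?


0.0667 (6.67%)

Total minutes: 1×60 + 36 = 96
Day = 24×60 = 1440 minutes
Fraction = 96/1440 ≈ 0.0667
As a percentage: 96/1440 × 100 ≈ 6.67%


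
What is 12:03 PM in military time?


12:03

Input: 12:03 PM
12 PM → 12 (noon)


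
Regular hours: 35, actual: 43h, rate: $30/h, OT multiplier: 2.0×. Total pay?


$1530.00

Regular: 35h × $30 = $1050.00
Overtime: 43 - 35 = 8h
OT pay: 8h × $30 × 2.0 = $480.00
Total = $1050.00 + $480.00 = $1530.00


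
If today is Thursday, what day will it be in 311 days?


Start: Thursday (index 3)
(3 + 311) mod 7
= 314 mod 7
= 6
Index 6 → Sunday

Sunday


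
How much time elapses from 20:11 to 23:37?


End time in minutes: 23×60 + 37 = 1417
Start time in minutes: 20×60 + 11 = 1211
Difference = 1417 - 1211 = 206 minutes
= 3 hours 26 minutes

3h 26m


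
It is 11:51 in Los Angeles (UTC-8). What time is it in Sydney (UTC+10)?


Time difference = UTC+10 - UTC-8 = +18 hours
New hour = (11 + 18) mod 24
= 29 mod 24 = 5
Minutes unchanged → 05:51; 29 ≥ 24 → next day

05:51 (next day)
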